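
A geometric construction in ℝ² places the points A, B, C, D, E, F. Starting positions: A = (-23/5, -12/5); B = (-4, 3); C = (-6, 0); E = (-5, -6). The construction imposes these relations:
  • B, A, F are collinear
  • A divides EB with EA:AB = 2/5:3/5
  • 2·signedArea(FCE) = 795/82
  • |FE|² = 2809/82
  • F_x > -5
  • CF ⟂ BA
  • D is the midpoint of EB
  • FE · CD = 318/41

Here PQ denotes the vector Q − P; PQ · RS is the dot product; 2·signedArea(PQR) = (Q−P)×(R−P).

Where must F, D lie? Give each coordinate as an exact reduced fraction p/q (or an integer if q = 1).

1. F_x = -357/82  [B, A, F are collinear ∩ CF ⟂ BA]
2. F_y = -15/82  [B, A, F are collinear ∩ CF ⟂ BA]
   → F = (-357/82, -15/82)
3. D_x = -9/2  [D is the midpoint of EB]
4. D_y = -3/2  [D is the midpoint of EB]
   → D = (-9/2, -3/2)

D = (-9/2, -3/2)
F = (-357/82, -15/82)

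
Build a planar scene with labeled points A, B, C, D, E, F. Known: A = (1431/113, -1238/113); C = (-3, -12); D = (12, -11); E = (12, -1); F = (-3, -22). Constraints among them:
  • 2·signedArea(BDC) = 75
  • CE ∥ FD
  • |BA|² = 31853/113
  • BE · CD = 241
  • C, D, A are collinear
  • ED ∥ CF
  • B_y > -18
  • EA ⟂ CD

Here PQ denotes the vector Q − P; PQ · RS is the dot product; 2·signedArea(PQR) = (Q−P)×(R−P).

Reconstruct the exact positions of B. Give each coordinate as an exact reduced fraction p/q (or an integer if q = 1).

1. B_x = -3  [2·signedArea(BDC) = 75 ∩ BE · CD = 241]
2. B_y = -17  [2·signedArea(BDC) = 75 ∩ BE · CD = 241]
   → B = (-3, -17)

B = (-3, -17)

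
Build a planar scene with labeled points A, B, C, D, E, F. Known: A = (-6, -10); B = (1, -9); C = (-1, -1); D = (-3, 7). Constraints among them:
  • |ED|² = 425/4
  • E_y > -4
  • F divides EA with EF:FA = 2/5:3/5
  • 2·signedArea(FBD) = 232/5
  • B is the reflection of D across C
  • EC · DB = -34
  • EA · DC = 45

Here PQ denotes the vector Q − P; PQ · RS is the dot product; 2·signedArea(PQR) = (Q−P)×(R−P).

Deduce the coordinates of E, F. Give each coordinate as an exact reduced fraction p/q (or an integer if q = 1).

1. E_x = -1/2  [line -2·x + 8·y + 23 = 0 ∩ |ED|² = 425/4]
2. E_y = -3  [line -2·x + 8·y + 23 = 0 ∩ |ED|² = 425/4]
   → E = (-1/2, -3)
3. F_x = -27/10  [F divides EA with EF:FA = 2/5:3/5]
4. F_y = -29/5  [F divides EA with EF:FA = 2/5:3/5]
   → F = (-27/10, -29/5)

E = (-1/2, -3)
F = (-27/10, -29/5)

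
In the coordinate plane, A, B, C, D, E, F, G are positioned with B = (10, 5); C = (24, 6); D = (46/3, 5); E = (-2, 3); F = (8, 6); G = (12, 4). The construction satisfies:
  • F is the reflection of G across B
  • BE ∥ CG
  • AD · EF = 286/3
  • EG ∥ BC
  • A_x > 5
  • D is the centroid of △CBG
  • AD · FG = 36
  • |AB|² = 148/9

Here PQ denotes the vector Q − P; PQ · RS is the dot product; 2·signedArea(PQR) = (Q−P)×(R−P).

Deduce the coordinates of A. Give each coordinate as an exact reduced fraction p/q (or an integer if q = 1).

A = (6, 13/3)

1. A_x = 6  [AD · EF = 286/3 ∩ AD · FG = 36]
2. A_y = 13/3  [AD · EF = 286/3 ∩ AD · FG = 36]
   → A = (6, 13/3)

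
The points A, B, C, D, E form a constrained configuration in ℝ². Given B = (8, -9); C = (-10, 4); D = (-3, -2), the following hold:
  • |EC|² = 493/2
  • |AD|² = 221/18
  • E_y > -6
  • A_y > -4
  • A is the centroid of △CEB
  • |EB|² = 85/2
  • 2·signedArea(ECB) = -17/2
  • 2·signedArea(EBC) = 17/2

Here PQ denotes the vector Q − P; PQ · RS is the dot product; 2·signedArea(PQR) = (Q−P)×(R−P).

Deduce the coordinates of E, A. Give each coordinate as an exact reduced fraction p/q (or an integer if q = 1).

A = (1/6, -7/2)
E = (5/2, -11/2)

1. E_x = 5/2  [line 13·x + 18·y + 133/2 = 0 ∩ |EB|² = 85/2]
2. E_y = -11/2  [line 13·x + 18·y + 133/2 = 0 ∩ |EB|² = 85/2]
   → E = (5/2, -11/2)
3. A_x = 1/6  [A is the centroid of △CEB]
4. A_y = -7/2  [A is the centroid of △CEB]
   → A = (1/6, -7/2)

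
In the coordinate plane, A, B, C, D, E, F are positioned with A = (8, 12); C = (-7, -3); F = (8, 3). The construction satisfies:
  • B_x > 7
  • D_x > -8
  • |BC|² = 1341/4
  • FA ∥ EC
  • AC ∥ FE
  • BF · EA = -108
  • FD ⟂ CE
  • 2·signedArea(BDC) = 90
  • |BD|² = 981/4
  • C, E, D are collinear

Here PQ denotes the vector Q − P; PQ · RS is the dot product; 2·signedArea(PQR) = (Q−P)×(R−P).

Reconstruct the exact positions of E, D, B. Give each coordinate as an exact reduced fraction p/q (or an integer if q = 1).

B = (8, 15/2)
D = (-7, 3)
E = (-7, -12)

1. E_x = -7  [FA ∥ EC ∩ AC ∥ FE]
2. E_y = -12  [FA ∥ EC ∩ AC ∥ FE]
   → E = (-7, -12)
3. D_x = -7  [C, E, D are collinear ∩ FD ⟂ CE]
4. D_y = 3  [C, E, D are collinear ∩ FD ⟂ CE]
   → D = (-7, 3)
5. B_x = 8  [2·signedArea(BDC) = 90 ∩ BF · EA = -108]
6. B_y = 15/2  [2·signedArea(BDC) = 90 ∩ BF · EA = -108]
   → B = (8, 15/2)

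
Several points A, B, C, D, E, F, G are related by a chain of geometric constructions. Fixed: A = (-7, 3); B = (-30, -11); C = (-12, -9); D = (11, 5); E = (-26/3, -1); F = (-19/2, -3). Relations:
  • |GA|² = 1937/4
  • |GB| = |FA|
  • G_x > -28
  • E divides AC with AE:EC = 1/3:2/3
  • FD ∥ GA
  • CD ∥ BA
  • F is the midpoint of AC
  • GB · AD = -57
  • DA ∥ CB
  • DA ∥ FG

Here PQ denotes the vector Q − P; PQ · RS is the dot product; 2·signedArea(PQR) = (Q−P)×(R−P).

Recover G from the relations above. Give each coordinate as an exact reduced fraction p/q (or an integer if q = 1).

1. G_x = -55/2  [FD ∥ GA ∩ DA ∥ FG]
2. G_y = -5  [FD ∥ GA ∩ DA ∥ FG]
   → G = (-55/2, -5)

G = (-55/2, -5)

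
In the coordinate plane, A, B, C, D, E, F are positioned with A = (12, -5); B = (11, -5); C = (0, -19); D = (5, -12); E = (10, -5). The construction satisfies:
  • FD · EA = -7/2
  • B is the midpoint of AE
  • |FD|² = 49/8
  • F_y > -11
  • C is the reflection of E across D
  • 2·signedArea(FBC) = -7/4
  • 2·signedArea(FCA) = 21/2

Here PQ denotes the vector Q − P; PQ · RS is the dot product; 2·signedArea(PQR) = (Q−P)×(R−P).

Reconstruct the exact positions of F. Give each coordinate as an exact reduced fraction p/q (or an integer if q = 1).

1. F_x = 27/4  [2·signedArea(FBC) = -7/4 ∩ FD · EA = -7/2]
2. F_y = -41/4  [2·signedArea(FBC) = -7/4 ∩ FD · EA = -7/2]
   → F = (27/4, -41/4)

F = (27/4, -41/4)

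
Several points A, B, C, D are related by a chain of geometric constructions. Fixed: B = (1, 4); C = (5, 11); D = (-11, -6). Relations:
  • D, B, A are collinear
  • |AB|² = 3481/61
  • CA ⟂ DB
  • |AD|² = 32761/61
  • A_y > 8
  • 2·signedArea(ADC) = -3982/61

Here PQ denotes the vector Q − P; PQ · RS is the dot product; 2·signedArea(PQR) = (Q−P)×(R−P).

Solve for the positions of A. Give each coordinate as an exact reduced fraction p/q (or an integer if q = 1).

1. A_x = 415/61  [D, B, A are collinear ∩ CA ⟂ DB]
2. A_y = 539/61  [D, B, A are collinear ∩ CA ⟂ DB]
   → A = (415/61, 539/61)

A = (415/61, 539/61)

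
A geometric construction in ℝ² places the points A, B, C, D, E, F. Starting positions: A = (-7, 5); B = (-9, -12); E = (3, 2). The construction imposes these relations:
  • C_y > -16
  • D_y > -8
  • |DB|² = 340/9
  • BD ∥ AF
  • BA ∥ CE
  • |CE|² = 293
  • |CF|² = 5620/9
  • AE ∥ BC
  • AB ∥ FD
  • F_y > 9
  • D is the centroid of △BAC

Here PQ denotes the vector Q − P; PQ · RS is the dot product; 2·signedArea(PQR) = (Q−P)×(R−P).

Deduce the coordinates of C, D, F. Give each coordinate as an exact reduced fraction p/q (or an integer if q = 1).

C = (1, -15)
D = (-5, -22/3)
F = (-3, 29/3)

1. C_x = 1  [BA ∥ CE ∩ AE ∥ BC]
2. C_y = -15  [BA ∥ CE ∩ AE ∥ BC]
   → C = (1, -15)
3. D_x = -5  [D is the centroid of △BAC]
4. D_y = -22/3  [D is the centroid of △BAC]
   → D = (-5, -22/3)
5. F_x = -3  [AB ∥ FD ∩ BD ∥ AF]
6. F_y = 29/3  [AB ∥ FD ∩ BD ∥ AF]
   → F = (-3, 29/3)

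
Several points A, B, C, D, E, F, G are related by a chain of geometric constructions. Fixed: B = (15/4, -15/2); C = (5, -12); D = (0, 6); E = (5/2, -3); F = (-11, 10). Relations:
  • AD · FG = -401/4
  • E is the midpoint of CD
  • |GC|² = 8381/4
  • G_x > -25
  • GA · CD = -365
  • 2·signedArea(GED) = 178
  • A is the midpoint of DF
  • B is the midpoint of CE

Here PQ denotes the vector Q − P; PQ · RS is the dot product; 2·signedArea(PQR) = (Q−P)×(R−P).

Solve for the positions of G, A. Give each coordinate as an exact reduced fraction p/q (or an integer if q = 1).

1. A_x = -11/2  [A is the midpoint of DF]
2. A_y = 8  [A is the midpoint of DF]
   → A = (-11/2, 8)
3. G_x = -49/2  [GA · CD = -365 ∩ 2·signedArea(GED) = 178]
4. G_y = 23  [GA · CD = -365 ∩ 2·signedArea(GED) = 178]
   → G = (-49/2, 23)

A = (-11/2, 8)
G = (-49/2, 23)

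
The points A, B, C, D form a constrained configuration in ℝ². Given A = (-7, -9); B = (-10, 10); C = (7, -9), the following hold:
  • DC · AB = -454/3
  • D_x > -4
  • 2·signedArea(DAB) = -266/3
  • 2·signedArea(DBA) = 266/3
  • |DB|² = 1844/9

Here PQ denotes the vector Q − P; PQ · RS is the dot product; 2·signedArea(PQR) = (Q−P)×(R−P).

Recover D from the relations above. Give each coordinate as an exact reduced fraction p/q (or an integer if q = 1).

1. D_x = -10/3  [2·signedArea(DBA) = 266/3 ∩ DC · AB = -454/3]
2. D_y = -8/3  [2·signedArea(DBA) = 266/3 ∩ DC · AB = -454/3]
   → D = (-10/3, -8/3)

D = (-10/3, -8/3)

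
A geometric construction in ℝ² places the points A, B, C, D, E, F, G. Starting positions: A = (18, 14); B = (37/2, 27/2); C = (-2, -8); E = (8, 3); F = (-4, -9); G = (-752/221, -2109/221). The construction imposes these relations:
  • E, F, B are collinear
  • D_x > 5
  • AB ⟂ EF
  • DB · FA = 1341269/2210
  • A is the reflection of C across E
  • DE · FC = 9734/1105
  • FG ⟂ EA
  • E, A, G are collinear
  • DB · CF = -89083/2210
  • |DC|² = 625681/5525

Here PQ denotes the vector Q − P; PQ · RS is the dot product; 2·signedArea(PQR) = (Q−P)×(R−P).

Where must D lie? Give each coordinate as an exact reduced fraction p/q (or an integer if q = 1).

D = (1140/221, -139/1105)

1. D_x = 1140/221  [DB · FA = 1341269/2210 ∩ DE · FC = 9734/1105]
2. D_y = -139/1105  [DB · FA = 1341269/2210 ∩ DE · FC = 9734/1105]
   → D = (1140/221, -139/1105)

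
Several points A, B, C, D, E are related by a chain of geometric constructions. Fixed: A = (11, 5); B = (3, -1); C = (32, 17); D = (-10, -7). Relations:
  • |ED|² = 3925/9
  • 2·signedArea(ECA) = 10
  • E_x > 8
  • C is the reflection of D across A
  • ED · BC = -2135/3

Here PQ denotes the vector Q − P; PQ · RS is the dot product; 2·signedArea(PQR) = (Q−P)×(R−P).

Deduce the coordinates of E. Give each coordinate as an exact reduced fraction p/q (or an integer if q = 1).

E = (25/3, 3)

1. E_x = 25/3  [2·signedArea(ECA) = 10 ∩ ED · BC = -2135/3]
2. E_y = 3  [2·signedArea(ECA) = 10 ∩ ED · BC = -2135/3]
   → E = (25/3, 3)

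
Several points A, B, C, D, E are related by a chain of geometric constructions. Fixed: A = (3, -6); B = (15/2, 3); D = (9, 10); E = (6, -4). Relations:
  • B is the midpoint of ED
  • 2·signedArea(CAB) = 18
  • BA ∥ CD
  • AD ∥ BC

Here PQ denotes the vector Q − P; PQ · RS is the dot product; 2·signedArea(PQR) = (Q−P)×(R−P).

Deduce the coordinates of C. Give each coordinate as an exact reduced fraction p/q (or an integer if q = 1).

C = (27/2, 19)

1. C_x = 27/2  [BA ∥ CD ∩ AD ∥ BC]
2. C_y = 19  [BA ∥ CD ∩ AD ∥ BC]
   → C = (27/2, 19)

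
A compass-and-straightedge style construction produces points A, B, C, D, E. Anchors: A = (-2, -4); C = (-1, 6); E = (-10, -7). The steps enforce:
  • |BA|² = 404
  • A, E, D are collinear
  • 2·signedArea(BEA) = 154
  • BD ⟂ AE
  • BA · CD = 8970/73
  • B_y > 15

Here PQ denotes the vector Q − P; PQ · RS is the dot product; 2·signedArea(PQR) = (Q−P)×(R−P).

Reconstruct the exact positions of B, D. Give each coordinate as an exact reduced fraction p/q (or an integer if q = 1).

1. B_x = 0  [line -3·x + 8·y + -128 = 0 ∩ |BA|² = 404]
2. B_y = 16  [line -3·x + 8·y + -128 = 0 ∩ |BA|² = 404]
   → B = (0, 16)
3. D_x = 462/73  [BA · CD = 8970/73 ∩ A, E, D are collinear]
4. D_y = -64/73  [BA · CD = 8970/73 ∩ A, E, D are collinear]
   → D = (462/73, -64/73)

B = (0, 16)
D = (462/73, -64/73)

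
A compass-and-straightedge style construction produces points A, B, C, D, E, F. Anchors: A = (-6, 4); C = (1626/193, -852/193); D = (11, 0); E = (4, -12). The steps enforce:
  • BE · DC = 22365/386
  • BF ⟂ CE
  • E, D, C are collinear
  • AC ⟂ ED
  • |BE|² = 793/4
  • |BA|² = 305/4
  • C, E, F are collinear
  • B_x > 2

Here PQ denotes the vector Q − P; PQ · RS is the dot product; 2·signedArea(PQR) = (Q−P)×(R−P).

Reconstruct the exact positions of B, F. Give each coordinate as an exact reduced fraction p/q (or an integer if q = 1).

B = (5/2, 2)
F = (3749/386, -426/193)

1. B_x = 5/2  [line 497/193·x + 852/193·y + -5893/386 = 0 ∩ |BA|² = 305/4]
2. B_y = 2  [line 497/193·x + 852/193·y + -5893/386 = 0 ∩ |BA|² = 305/4]
   → B = (5/2, 2)
3. F_x = 3749/386  [C, E, F are collinear ∩ BF ⟂ CE]
4. F_y = -426/193  [C, E, F are collinear ∩ BF ⟂ CE]
   → F = (3749/386, -426/193)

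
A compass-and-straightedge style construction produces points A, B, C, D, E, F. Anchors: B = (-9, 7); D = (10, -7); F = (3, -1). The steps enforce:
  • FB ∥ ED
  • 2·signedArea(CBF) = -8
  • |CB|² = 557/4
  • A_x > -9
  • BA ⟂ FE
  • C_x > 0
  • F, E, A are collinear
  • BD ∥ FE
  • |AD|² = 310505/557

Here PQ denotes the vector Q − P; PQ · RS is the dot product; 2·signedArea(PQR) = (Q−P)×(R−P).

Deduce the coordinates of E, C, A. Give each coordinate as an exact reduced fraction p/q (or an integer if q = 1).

A = (-4789/557, 4203/557)
C = (1/2, 0)
E = (22, -15)

1. E_x = 22  [FB ∥ ED ∩ BD ∥ FE]
2. E_y = -15  [FB ∥ ED ∩ BD ∥ FE]
   → E = (22, -15)
3. C_x = 1/2  [line 8·x + 12·y + -4 = 0 ∩ |CB|² = 557/4]
4. C_y = 0  [line 8·x + 12·y + -4 = 0 ∩ |CB|² = 557/4]
   → C = (1/2, 0)
5. A_x = -4789/557  [F, E, A are collinear ∩ BA ⟂ FE]
6. A_y = 4203/557  [F, E, A are collinear ∩ BA ⟂ FE]
   → A = (-4789/557, 4203/557)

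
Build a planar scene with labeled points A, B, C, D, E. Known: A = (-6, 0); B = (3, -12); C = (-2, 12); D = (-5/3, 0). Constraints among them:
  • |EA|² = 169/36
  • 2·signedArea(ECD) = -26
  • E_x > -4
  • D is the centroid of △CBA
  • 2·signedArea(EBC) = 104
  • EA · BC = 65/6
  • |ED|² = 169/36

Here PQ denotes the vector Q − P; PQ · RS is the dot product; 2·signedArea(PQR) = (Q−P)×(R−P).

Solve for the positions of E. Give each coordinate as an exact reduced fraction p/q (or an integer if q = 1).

E = (-23/6, 0)

1. E_x = -23/6  [2·signedArea(ECD) = -26 ∩ 2·signedArea(EBC) = 104]
2. E_y = 0  [2·signedArea(ECD) = -26 ∩ 2·signedArea(EBC) = 104]
   → E = (-23/6, 0)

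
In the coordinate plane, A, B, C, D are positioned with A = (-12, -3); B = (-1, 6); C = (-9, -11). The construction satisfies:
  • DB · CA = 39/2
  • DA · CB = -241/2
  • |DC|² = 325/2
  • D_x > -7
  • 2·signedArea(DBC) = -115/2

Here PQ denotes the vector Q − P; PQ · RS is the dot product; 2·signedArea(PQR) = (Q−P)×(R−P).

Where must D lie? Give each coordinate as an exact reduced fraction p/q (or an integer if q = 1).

D = (-13/2, 3/2)

1. D_x = -13/2  [DB · CA = 39/2 ∩ 2·signedArea(DBC) = -115/2]
2. D_y = 3/2  [DB · CA = 39/2 ∩ 2·signedArea(DBC) = -115/2]
   → D = (-13/2, 3/2)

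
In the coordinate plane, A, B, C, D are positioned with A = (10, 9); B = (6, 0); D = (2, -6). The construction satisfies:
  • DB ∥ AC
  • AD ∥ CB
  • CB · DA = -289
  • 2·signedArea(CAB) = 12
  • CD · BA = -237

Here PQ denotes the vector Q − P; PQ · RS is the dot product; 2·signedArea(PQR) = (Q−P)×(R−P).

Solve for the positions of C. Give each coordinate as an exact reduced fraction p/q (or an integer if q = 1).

1. C_x = 14  [AD ∥ CB ∩ DB ∥ AC]
2. C_y = 15  [AD ∥ CB ∩ DB ∥ AC]
   → C = (14, 15)

C = (14, 15)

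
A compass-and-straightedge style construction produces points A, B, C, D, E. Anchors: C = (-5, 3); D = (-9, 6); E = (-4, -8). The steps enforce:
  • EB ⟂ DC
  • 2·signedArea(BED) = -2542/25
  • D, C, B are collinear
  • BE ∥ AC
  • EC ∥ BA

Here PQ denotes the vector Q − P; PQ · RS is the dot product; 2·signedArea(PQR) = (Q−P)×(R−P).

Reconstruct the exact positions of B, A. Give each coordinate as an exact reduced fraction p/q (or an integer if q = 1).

1. B_x = 23/25  [D, C, B are collinear ∩ EB ⟂ DC]
2. B_y = -36/25  [D, C, B are collinear ∩ EB ⟂ DC]
   → B = (23/25, -36/25)
3. A_x = -2/25  [BE ∥ AC ∩ EC ∥ BA]
4. A_y = 239/25  [BE ∥ AC ∩ EC ∥ BA]
   → A = (-2/25, 239/25)

A = (-2/25, 239/25)
B = (23/25, -36/25)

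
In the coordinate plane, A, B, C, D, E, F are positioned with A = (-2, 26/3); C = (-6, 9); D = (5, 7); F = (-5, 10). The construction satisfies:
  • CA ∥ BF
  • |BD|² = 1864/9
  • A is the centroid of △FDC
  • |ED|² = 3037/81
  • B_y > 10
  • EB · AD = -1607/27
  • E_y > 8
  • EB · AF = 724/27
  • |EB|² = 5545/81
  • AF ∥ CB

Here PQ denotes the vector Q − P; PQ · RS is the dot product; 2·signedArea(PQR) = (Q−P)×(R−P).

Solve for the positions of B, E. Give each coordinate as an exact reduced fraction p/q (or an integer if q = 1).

1. B_x = -9  [CA ∥ BF ∩ AF ∥ CB]
2. B_y = 31/3  [CA ∥ BF ∩ AF ∥ CB]
   → B = (-9, 31/3)
3. E_x = -1  [EB · AF = 724/27 ∩ EB · AD = -1607/27]
4. E_y = 74/9  [EB · AF = 724/27 ∩ EB · AD = -1607/27]
   → E = (-1, 74/9)

B = (-9, 31/3)
E = (-1, 74/9)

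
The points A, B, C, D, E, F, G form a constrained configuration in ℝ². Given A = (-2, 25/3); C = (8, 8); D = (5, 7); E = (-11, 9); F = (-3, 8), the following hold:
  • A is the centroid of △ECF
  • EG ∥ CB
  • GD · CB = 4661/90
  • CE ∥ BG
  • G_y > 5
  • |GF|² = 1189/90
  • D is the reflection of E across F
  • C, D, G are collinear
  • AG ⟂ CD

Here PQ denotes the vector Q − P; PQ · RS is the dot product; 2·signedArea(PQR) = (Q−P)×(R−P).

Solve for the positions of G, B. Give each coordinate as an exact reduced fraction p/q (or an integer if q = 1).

1. G_x = -9/10  [C, D, G are collinear ∩ AG ⟂ CD]
2. G_y = 151/30  [C, D, G are collinear ∩ AG ⟂ CD]
   → G = (-9/10, 151/30)
3. B_x = 181/10  [CE ∥ BG ∩ EG ∥ CB]
4. B_y = 121/30  [CE ∥ BG ∩ EG ∥ CB]
   → B = (181/10, 121/30)

B = (181/10, 121/30)
G = (-9/10, 151/30)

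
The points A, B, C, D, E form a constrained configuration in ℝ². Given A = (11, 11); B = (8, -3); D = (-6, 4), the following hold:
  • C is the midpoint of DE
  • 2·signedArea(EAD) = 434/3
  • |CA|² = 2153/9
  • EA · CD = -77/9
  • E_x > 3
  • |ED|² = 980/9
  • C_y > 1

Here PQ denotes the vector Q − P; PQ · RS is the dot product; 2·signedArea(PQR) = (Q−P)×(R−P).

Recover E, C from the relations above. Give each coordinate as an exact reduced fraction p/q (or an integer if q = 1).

1. E_x = 10/3  [line 7·x + -17·y + -104/3 = 0 ∩ |ED|² = 980/9]
2. E_y = -2/3  [line 7·x + -17·y + -104/3 = 0 ∩ |ED|² = 980/9]
   → E = (10/3, -2/3)
3. C_x = -4/3  [C is the midpoint of DE]
4. C_y = 5/3  [C is the midpoint of DE]
   → C = (-4/3, 5/3)

C = (-4/3, 5/3)
E = (10/3, -2/3)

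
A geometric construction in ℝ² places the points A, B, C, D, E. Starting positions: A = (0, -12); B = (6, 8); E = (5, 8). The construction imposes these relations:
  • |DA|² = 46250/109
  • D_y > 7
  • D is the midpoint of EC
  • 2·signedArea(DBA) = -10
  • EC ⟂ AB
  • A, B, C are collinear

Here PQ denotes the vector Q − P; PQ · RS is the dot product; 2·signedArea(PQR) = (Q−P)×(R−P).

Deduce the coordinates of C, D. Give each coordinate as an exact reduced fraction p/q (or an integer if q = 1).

1. C_x = 645/109  [A, B, C are collinear ∩ EC ⟂ AB]
2. C_y = 842/109  [A, B, C are collinear ∩ EC ⟂ AB]
   → C = (645/109, 842/109)
3. D_x = 595/109  [D is the midpoint of EC]
4. D_y = 857/109  [D is the midpoint of EC]
   → D = (595/109, 857/109)

C = (645/109, 842/109)
D = (595/109, 857/109)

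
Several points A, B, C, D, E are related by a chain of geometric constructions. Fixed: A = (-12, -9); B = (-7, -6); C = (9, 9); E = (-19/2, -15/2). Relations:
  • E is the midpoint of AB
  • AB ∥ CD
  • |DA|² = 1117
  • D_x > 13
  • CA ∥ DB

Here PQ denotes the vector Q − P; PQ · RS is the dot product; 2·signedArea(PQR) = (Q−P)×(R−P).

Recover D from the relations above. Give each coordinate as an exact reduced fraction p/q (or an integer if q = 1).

D = (14, 12)

1. D_x = 14  [CA ∥ DB ∩ AB ∥ CD]
2. D_y = 12  [CA ∥ DB ∩ AB ∥ CD]
   → D = (14, 12)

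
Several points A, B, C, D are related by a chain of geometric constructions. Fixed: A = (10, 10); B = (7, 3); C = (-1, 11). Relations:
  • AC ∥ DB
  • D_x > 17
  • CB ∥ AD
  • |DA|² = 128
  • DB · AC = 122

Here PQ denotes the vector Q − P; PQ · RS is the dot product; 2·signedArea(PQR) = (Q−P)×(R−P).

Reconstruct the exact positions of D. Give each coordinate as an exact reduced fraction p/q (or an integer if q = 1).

D = (18, 2)

1. D_x = 18  [AC ∥ DB ∩ CB ∥ AD]
2. D_y = 2  [AC ∥ DB ∩ CB ∥ AD]
   → D = (18, 2)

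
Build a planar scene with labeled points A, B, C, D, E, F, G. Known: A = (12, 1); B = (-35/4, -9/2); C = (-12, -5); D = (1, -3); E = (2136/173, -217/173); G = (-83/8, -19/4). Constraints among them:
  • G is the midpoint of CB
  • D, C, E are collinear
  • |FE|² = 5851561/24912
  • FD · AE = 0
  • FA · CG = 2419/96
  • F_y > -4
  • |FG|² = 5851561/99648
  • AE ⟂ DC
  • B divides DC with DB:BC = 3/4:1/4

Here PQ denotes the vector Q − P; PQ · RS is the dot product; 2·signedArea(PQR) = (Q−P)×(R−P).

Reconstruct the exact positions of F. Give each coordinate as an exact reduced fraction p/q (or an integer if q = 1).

F = (-5815/2076, -3721/1038)

1. F_x = -5815/2076  [FD · AE = 0 ∩ FA · CG = 2419/96]
2. F_y = -3721/1038  [FD · AE = 0 ∩ FA · CG = 2419/96]
   → F = (-5815/2076, -3721/1038)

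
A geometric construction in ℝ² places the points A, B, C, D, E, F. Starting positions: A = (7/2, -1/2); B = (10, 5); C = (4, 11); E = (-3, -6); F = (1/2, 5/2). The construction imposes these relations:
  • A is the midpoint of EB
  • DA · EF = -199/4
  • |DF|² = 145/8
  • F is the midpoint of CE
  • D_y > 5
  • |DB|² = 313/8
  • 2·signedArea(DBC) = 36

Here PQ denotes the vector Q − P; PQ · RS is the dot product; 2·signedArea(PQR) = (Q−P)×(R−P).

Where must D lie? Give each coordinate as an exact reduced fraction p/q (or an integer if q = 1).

D = (15/4, 21/4)

1. D_x = 15/4  [DA · EF = -199/4 ∩ 2·signedArea(DBC) = 36]
2. D_y = 21/4  [DA · EF = -199/4 ∩ 2·signedArea(DBC) = 36]
   → D = (15/4, 21/4)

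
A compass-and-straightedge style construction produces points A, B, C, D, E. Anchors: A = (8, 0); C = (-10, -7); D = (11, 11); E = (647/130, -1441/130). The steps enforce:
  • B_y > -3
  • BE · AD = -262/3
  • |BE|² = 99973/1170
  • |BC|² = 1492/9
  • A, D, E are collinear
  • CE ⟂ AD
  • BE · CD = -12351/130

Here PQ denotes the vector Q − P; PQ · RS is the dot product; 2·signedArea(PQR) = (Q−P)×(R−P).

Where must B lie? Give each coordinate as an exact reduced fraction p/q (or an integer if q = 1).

1. B_x = 2  [BE · AD = -262/3 ∩ BE · CD = -12351/130]
2. B_y = -7/3  [BE · AD = -262/3 ∩ BE · CD = -12351/130]
   → B = (2, -7/3)

B = (2, -7/3)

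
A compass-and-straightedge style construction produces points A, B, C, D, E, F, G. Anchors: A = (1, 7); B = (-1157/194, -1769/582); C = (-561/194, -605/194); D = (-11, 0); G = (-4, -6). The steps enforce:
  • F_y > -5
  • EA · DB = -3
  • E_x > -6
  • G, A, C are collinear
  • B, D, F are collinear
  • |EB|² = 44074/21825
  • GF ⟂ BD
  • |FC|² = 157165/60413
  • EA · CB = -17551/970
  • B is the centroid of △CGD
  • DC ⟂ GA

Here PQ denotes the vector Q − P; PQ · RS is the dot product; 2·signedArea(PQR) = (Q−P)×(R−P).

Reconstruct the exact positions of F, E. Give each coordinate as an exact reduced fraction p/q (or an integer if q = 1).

1. F_x = -37676381/11720122  [B, D, F are collinear ∩ GF ⟂ BD]
2. F_y = -55070739/11720122  [B, D, F are collinear ∩ GF ⟂ BD]
   → F = (-37676381/11720122, -55070739/11720122)
3. E_x = -5023/970  [EA · CB = -17551/970 ∩ EA · DB = -3]
4. E_y = -4097/970  [EA · CB = -17551/970 ∩ EA · DB = -3]
   → E = (-5023/970, -4097/970)

E = (-5023/970, -4097/970)
F = (-37676381/11720122, -55070739/11720122)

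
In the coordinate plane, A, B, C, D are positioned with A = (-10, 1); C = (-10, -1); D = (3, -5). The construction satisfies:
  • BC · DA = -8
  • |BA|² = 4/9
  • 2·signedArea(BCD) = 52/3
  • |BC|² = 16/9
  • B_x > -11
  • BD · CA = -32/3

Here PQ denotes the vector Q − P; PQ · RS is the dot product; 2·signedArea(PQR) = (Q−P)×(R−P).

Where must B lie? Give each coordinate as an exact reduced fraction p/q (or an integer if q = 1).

1. B_x = -10  [BD · CA = -32/3 ∩ 2·signedArea(BCD) = 52/3]
2. B_y = 1/3  [BD · CA = -32/3 ∩ 2·signedArea(BCD) = 52/3]
   → B = (-10, 1/3)

B = (-10, 1/3)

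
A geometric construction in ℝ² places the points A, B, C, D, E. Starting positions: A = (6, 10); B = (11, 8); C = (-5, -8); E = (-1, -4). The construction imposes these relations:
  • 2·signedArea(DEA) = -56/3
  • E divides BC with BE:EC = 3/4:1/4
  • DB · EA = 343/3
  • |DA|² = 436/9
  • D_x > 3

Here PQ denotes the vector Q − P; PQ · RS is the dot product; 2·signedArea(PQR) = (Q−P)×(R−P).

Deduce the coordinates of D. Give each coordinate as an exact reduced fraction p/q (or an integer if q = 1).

D = (4, 10/3)

1. D_x = 4  [DB · EA = 343/3 ∩ 2·signedArea(DEA) = -56/3]
2. D_y = 10/3  [DB · EA = 343/3 ∩ 2·signedArea(DEA) = -56/3]
   → D = (4, 10/3)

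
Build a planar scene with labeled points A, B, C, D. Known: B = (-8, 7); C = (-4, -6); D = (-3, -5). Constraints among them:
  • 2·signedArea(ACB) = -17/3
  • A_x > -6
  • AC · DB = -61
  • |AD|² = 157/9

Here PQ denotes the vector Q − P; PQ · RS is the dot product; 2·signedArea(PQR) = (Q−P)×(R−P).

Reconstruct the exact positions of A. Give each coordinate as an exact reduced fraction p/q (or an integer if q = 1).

A = (-5, -4/3)

1. A_x = -5  [AC · DB = -61 ∩ 2·signedArea(ACB) = -17/3]
2. A_y = -4/3  [AC · DB = -61 ∩ 2·signedArea(ACB) = -17/3]
   → A = (-5, -4/3)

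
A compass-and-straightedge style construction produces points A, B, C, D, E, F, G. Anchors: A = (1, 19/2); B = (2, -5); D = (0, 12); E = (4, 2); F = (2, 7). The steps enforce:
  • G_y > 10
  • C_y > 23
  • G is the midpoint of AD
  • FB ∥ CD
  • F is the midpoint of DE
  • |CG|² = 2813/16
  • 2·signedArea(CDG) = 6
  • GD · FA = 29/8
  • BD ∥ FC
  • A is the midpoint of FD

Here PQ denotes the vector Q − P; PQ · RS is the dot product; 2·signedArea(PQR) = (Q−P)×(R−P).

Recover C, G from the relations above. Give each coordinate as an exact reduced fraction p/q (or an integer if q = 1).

C = (0, 24)
G = (1/2, 43/4)

1. C_x = 0  [FB ∥ CD ∩ BD ∥ FC]
2. C_y = 24  [FB ∥ CD ∩ BD ∥ FC]
   → C = (0, 24)
3. G_x = 1/2  [G is the midpoint of AD]
4. G_y = 43/4  [G is the midpoint of AD]
   → G = (1/2, 43/4)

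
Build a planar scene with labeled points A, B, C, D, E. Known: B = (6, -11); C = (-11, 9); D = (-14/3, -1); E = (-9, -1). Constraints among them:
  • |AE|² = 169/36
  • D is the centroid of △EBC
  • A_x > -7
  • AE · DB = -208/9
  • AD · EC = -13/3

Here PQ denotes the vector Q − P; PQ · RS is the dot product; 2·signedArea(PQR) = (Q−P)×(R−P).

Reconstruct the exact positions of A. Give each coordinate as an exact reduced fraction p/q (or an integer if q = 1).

A = (-41/6, -1)

1. A_x = -41/6  [AD · EC = -13/3 ∩ AE · DB = -208/9]
2. A_y = -1  [AD · EC = -13/3 ∩ AE · DB = -208/9]
   → A = (-41/6, -1)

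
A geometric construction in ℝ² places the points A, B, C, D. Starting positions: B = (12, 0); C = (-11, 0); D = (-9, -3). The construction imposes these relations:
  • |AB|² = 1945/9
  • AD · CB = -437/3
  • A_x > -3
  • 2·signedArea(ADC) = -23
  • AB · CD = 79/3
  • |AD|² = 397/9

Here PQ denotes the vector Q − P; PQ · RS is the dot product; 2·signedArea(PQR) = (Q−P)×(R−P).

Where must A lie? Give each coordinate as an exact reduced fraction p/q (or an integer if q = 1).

1. A_x = -8/3  [AB · CD = 79/3 ∩ AD · CB = -437/3]
2. A_y = -1  [AB · CD = 79/3 ∩ AD · CB = -437/3]
   → A = (-8/3, -1)

A = (-8/3, -1)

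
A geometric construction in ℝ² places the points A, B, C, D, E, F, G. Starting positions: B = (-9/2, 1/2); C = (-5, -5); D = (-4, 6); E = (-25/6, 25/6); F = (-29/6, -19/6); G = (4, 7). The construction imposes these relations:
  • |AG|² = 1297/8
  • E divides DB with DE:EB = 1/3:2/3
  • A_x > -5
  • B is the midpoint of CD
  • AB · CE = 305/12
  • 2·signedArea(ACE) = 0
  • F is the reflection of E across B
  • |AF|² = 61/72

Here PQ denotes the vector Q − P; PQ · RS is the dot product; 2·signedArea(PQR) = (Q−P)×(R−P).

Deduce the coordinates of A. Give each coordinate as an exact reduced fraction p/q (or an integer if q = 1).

1. A_x = -19/4  [2·signedArea(ACE) = 0 ∩ AB · CE = 305/12]
2. A_y = -9/4  [2·signedArea(ACE) = 0 ∩ AB · CE = 305/12]
   → A = (-19/4, -9/4)

A = (-19/4, -9/4)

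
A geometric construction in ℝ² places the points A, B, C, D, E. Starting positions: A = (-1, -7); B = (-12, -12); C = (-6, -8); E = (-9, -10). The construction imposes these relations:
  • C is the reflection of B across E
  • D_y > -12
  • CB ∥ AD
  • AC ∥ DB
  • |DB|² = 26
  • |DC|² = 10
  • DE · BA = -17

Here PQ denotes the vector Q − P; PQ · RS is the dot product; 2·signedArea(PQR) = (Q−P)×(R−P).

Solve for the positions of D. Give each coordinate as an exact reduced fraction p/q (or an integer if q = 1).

1. D_x = -7  [AC ∥ DB ∩ CB ∥ AD]
2. D_y = -11  [AC ∥ DB ∩ CB ∥ AD]
   → D = (-7, -11)

D = (-7, -11)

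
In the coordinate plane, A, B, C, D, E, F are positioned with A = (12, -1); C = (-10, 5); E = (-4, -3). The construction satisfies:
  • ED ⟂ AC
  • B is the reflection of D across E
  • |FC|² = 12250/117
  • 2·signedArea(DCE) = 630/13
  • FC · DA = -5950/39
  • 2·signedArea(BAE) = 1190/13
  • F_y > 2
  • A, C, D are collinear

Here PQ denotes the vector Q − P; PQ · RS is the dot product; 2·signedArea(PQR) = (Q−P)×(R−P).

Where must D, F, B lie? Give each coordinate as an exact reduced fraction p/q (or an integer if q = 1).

1. D_x = -31/13  [A, C, D are collinear ∩ ED ⟂ AC]
2. D_y = 38/13  [A, C, D are collinear ∩ ED ⟂ AC]
   → D = (-31/13, 38/13)
3. F_x = -5/39  [line -187/13·x + 51/13·y + -425/39 = 0 ∩ |FC|² = 12250/117]
4. F_y = 30/13  [line -187/13·x + 51/13·y + -425/39 = 0 ∩ |FC|² = 12250/117]
   → F = (-5/39, 30/13)
5. B_x = -73/13  [B is the reflection of D across E]
6. B_y = -116/13  [B is the reflection of D across E]
   → B = (-73/13, -116/13)

B = (-73/13, -116/13)
D = (-31/13, 38/13)
F = (-5/39, 30/13)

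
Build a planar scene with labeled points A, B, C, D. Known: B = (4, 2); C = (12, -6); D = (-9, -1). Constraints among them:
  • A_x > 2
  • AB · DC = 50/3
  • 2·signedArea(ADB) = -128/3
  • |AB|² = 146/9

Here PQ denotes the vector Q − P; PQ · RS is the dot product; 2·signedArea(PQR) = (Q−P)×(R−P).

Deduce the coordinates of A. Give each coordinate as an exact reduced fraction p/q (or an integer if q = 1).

1. A_x = 7/3  [AB · DC = 50/3 ∩ 2·signedArea(ADB) = -128/3]
2. A_y = -5/3  [AB · DC = 50/3 ∩ 2·signedArea(ADB) = -128/3]
   → A = (7/3, -5/3)

A = (7/3, -5/3)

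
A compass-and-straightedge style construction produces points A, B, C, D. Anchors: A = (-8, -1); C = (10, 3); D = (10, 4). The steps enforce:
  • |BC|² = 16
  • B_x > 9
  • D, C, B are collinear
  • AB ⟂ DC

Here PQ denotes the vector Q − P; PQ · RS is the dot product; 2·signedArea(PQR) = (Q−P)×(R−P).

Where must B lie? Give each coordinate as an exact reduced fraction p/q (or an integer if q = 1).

B = (10, -1)

1. B_x = 10  [D, C, B are collinear ∩ AB ⟂ DC]
2. B_y = -1  [D, C, B are collinear ∩ AB ⟂ DC]
   → B = (10, -1)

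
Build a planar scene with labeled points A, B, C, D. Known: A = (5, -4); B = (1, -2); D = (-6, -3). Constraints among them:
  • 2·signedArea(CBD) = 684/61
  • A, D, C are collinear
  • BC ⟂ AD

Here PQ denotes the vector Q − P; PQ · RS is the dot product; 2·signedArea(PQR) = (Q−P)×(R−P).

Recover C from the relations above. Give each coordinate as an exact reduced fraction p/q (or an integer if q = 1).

1. C_x = 52/61  [A, D, C are collinear ∩ BC ⟂ AD]
2. C_y = -221/61  [A, D, C are collinear ∩ BC ⟂ AD]
   → C = (52/61, -221/61)

C = (52/61, -221/61)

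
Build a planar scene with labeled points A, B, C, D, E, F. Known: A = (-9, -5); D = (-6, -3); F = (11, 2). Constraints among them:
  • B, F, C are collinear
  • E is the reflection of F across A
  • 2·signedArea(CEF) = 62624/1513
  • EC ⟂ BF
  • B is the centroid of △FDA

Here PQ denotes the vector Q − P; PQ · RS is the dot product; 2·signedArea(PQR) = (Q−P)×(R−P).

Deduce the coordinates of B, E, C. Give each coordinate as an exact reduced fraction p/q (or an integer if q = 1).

B = (-4/3, -2)
C = (-44333/1513, -16750/1513)
E = (-29, -12)

1. B_x = -4/3  [B is the centroid of △FDA]
2. B_y = -2  [B is the centroid of △FDA]
   → B = (-4/3, -2)
3. E_x = -29  [E is the reflection of F across A]
4. E_y = -12  [E is the reflection of F across A]
   → E = (-29, -12)
5. C_x = -44333/1513  [B, F, C are collinear ∩ EC ⟂ BF]
6. C_y = -16750/1513  [B, F, C are collinear ∩ EC ⟂ BF]
   → C = (-44333/1513, -16750/1513)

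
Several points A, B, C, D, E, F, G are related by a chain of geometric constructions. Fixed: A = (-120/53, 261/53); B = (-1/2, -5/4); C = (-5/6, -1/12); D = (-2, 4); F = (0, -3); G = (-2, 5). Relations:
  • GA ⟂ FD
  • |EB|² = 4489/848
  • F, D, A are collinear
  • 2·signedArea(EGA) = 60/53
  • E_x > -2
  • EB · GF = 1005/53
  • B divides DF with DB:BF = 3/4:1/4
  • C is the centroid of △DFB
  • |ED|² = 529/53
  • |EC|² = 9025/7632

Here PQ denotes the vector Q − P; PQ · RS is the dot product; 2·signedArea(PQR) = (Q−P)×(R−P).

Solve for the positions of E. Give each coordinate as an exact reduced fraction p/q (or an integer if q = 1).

1. E_x = -60/53  [EB · GF = 1005/53 ∩ 2·signedArea(EGA) = 60/53]
2. E_y = 51/53  [EB · GF = 1005/53 ∩ 2·signedArea(EGA) = 60/53]
   → E = (-60/53, 51/53)

E = (-60/53, 51/53)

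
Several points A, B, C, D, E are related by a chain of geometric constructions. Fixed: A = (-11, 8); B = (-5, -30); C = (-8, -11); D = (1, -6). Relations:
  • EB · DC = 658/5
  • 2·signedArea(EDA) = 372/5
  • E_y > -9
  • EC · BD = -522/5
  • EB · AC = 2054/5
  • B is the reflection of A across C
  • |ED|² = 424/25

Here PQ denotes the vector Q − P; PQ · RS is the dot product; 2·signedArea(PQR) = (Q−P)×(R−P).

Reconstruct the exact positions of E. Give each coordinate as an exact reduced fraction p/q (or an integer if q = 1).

E = (-13/5, -8)

1. E_x = -13/5  [EB · DC = 658/5 ∩ 2·signedArea(EDA) = 372/5]
2. E_y = -8  [EB · DC = 658/5 ∩ 2·signedArea(EDA) = 372/5]
   → E = (-13/5, -8)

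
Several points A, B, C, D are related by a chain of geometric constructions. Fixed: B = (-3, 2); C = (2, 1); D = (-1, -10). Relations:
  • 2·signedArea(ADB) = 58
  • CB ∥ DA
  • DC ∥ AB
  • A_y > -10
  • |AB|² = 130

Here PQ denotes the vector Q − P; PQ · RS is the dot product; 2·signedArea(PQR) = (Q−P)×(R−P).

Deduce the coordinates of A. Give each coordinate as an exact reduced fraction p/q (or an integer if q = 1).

A = (-6, -9)

1. A_x = -6  [DC ∥ AB ∩ CB ∥ DA]
2. A_y = -9  [DC ∥ AB ∩ CB ∥ DA]
   → A = (-6, -9)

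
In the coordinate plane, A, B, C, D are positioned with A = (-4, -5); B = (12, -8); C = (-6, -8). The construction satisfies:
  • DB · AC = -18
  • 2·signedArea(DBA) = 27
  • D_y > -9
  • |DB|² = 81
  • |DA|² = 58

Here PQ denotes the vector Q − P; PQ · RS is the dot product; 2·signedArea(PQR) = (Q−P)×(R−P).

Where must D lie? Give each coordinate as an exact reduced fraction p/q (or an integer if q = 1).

1. D_x = 3  [2·signedArea(DBA) = 27 ∩ DB · AC = -18]
2. D_y = -8  [2·signedArea(DBA) = 27 ∩ DB · AC = -18]
   → D = (3, -8)

D = (3, -8)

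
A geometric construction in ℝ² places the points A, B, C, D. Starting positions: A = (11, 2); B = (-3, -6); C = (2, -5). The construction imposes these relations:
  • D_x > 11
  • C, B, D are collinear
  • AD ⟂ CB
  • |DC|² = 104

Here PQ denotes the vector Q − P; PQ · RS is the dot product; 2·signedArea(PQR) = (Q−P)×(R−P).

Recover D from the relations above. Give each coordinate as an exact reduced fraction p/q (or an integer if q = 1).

D = (12, -3)

1. D_x = 12  [C, B, D are collinear ∩ AD ⟂ CB]
2. D_y = -3  [C, B, D are collinear ∩ AD ⟂ CB]
   → D = (12, -3)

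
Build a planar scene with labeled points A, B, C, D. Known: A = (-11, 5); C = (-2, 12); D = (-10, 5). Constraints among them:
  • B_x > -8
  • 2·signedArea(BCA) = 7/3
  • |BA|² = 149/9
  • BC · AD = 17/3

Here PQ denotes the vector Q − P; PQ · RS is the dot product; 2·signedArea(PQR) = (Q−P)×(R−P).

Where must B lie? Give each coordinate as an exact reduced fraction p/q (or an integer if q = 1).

B = (-23/3, 22/3)

1. B_x = -23/3  [2·signedArea(BCA) = 7/3 ∩ BC · AD = 17/3]
2. B_y = 22/3  [2·signedArea(BCA) = 7/3 ∩ BC · AD = 17/3]
   → B = (-23/3, 22/3)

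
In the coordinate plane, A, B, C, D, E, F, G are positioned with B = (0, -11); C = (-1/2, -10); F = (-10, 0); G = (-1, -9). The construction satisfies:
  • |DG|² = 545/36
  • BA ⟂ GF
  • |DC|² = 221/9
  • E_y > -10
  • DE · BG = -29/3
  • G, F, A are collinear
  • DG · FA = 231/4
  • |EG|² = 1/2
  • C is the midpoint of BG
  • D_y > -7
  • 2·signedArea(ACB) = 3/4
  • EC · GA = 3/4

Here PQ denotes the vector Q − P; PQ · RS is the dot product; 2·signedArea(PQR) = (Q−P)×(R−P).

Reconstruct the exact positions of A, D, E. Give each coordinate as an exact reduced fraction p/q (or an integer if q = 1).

1. A_x = 1/2  [G, F, A are collinear ∩ BA ⟂ GF]
2. A_y = -21/2  [G, F, A are collinear ∩ BA ⟂ GF]
   → A = (1/2, -21/2)
3. E_x = -1/2  [line -3/2·x + 3/2·y + 27/2 = 0 ∩ |EG|² = 1/2]
4. E_y = -19/2  [line -3/2·x + 3/2·y + 27/2 = 0 ∩ |EG|² = 1/2]
   → E = (-1/2, -19/2)
5. D_x = -23/6  [DE · BG = -29/3 ∩ DG · FA = 231/4]
6. D_y = -19/3  [DE · BG = -29/3 ∩ DG · FA = 231/4]
   → D = (-23/6, -19/3)

A = (1/2, -21/2)
D = (-23/6, -19/3)
E = (-1/2, -19/2)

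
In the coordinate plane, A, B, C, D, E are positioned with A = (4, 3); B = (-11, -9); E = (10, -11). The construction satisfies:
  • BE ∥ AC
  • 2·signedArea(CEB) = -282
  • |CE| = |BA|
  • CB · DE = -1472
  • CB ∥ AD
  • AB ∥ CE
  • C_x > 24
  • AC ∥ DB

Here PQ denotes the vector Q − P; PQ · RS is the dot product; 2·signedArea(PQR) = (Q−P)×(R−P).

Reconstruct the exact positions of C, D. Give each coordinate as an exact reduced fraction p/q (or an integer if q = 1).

C = (25, 1)
D = (-32, -7)

1. C_x = 25  [AB ∥ CE ∩ BE ∥ AC]
2. C_y = 1  [AB ∥ CE ∩ BE ∥ AC]
   → C = (25, 1)
3. D_x = -32  [AC ∥ DB ∩ CB ∥ AD]
4. D_y = -7  [AC ∥ DB ∩ CB ∥ AD]
   → D = (-32, -7)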